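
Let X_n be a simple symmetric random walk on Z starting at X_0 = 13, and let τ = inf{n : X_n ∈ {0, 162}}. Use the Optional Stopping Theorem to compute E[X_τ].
E[X_τ] = 13

X_n is a martingale and τ is a bounded-mean stopping time (indeed τ is finite a.s. with bounded expectation since the walk is in a bounded region). By the OST, E[X_τ] = E[X_0] = 13. Equivalently: E[X_τ] = 162 · P(hit 162 first) + 0 · P(hit 0 first) = 162 · (13/162) = 13.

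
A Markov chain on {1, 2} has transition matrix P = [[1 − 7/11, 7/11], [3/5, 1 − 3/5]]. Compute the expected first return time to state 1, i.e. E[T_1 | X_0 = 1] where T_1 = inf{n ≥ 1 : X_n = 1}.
E[T_1 | X_0 = 1] = 1/π_1 = 68/33

For an irreducible recurrent Markov chain with stationary distribution π, E[T_i | X_0 = i] = 1/π_i (Kac's formula). Here π_1 = (3/5)/(7/11 + 3/5) = (3/5)/(68/55) = 33/68, so E[T_1 | X_0 = 1] = 1/π_1 = (7/11 + 3/5)/(3/5) = (68/55)/(3/5) = 68/33.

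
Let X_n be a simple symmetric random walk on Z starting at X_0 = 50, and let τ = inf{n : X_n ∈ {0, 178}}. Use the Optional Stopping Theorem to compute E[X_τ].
E[X_τ] = 50

X_n is a martingale and τ is a bounded-mean stopping time (indeed τ is finite a.s. with bounded expectation since the walk is in a bounded region). By the OST, E[X_τ] = E[X_0] = 50. Equivalently: E[X_τ] = 178 · P(hit 178 first) + 0 · P(hit 0 first) = 178 · (50/178) = 50.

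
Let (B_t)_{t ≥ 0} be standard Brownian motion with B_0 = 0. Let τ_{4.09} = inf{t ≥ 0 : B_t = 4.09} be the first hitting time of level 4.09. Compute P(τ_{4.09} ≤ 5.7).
P(τ_{4.09} ≤ 5.7) = 2(1 − Φ(4.09/√5.7)) = 2(1 − Φ(1.7131)) ≈ 0.0867

By the reflection principle for standard BM, P(τ_b ≤ t) = 2 · P(B_t ≥ b). Since B_t ~ N(0, t), P(B_t ≥ 4.09) = 1 − Φ(4.09/√t) = 1 − Φ(4.09/√5.7) = 1 − Φ(1.7131) ≈ 0.04335. Doubling: P(τ_{4.09} ≤ 5.7) ≈ 2 · 0.04335 = 0.08670 ≈ 0.0867.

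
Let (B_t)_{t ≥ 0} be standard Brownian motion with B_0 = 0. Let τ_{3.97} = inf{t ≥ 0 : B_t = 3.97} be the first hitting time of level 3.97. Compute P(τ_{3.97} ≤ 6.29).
P(τ_{3.97} ≤ 6.29) = 2(1 − Φ(3.97/√6.29)) = 2(1 − Φ(1.5829)) ≈ 0.1134

By the reflection principle for standard BM, P(τ_b ≤ t) = 2 · P(B_t ≥ b). Since B_t ~ N(0, t), P(B_t ≥ 3.97) = 1 − Φ(3.97/√t) = 1 − Φ(3.97/√6.29) = 1 − Φ(1.5829) ≈ 0.05672. Doubling: P(τ_{3.97} ≤ 6.29) ≈ 2 · 0.05672 = 0.11344 ≈ 0.1134.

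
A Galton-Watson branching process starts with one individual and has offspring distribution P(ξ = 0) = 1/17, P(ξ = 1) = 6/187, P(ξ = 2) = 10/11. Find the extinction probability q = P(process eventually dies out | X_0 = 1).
q = 11/170

The pgf is f(s) = 1/17 + 6/187·s + 10/11·s². The extinction probability q is the smallest fixed point of f in [0, 1]. Setting s = f(s):
  10/11·s² + (6/187 − 1)·s + 1/17 = 0
  10/11·s² − (1/17 + 10/11)·s + 1/17 = 0
which factors as (s − 1)·(10/11·s − 1/17) = 0, giving roots s = 1 and s = (1/17)/(10/11) = 11/170.
Mean offspring μ = 6/187 + 2·10/11 = 346/187 > 1 (supercritical), so q < 1. The extinction probability is the smaller root: q = (1/17)/(10/11) = 11/170.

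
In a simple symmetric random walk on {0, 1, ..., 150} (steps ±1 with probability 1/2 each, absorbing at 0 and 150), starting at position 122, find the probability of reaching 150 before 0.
P(hit 150 before 0) = 122/150 = 61/75

Let u_k = P(hit 150 before 0 | start at k). Then u_0 = 0, u_150 = 1, and u_k = u_{k-1}/2 + u_{k+1}/2 for 1 ≤ k ≤ 149. This harmonic recurrence is solved by u_k = k/150, giving u_122 = 122/150 = 61/75.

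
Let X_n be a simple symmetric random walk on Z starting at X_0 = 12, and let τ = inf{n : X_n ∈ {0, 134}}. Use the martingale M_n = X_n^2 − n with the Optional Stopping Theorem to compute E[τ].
E[τ] = 1464

M_n = X_n^2 − n is a martingale (since E[X_{n+1}^2 | F_n] = X_n^2 + 1). By OST (τ has finite mean in a bounded region), E[M_τ] = E[M_0] = X_0^2 − 0 = 12^2 = 144. Also E[M_τ] = E[X_τ^2] − E[τ]. The walk exits at 0 or 134, with P(hit 134 first) = 12/134, so E[X_τ^2] = 134^2 · 12/134 + 0 = 1608. Thus E[τ] = E[X_τ^2] − E[M_τ] = 1608 − 144 = 1464 = 12(134 − 12) = 1464.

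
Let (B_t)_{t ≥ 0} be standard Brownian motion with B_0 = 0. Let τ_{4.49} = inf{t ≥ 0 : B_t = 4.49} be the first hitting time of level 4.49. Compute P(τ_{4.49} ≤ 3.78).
P(τ_{4.49} ≤ 3.78) = 2(1 − Φ(4.49/√3.78)) = 2(1 − Φ(2.3094)) ≈ 0.0209

By the reflection principle for standard BM, P(τ_b ≤ t) = 2 · P(B_t ≥ b). Since B_t ~ N(0, t), P(B_t ≥ 4.49) = 1 − Φ(4.49/√t) = 1 − Φ(4.49/√3.78) = 1 − Φ(2.3094) ≈ 0.01046. Doubling: P(τ_{4.49} ≤ 3.78) ≈ 2 · 0.01046 = 0.02092 ≈ 0.0209.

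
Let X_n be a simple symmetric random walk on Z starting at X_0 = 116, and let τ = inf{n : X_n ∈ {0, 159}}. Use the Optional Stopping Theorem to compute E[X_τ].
E[X_τ] = 116

X_n is a martingale and τ is a bounded-mean stopping time (indeed τ is finite a.s. with bounded expectation since the walk is in a bounded region). By the OST, E[X_τ] = E[X_0] = 116. Equivalently: E[X_τ] = 159 · P(hit 159 first) + 0 · P(hit 0 first) = 159 · (116/159) = 116.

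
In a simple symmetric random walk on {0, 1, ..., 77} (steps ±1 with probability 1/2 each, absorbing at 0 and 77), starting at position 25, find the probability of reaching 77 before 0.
P(hit 77 before 0) = 25/77

Let u_k = P(hit 77 before 0 | start at k). Then u_0 = 0, u_77 = 1, and u_k = u_{k-1}/2 + u_{k+1}/2 for 1 ≤ k ≤ 76. This harmonic recurrence is solved by u_k = k/77, giving u_25 = 25/77.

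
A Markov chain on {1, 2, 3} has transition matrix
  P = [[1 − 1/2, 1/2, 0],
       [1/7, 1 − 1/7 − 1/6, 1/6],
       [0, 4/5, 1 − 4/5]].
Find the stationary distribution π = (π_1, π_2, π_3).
π = (48/251, 168/251, 35/251)

This is a birth-death chain on three states, which satisfies detailed balance: π_1 · P_{12} = π_2 · P_{21} and π_2 · P_{23} = π_3 · P_{32}.
From π_1 · 1/2 = π_2 · 1/7: π_2/π_1 = (1/2)/(1/7) = 7/2.
From π_2 · 1/6 = π_3 · 4/5: π_3/π_2 = (1/6)/(4/5) = 5/24.
Take π_1 proportional to 1; then unnormalized π = (1, 7/2, 35/48). Normalize by dividing by the sum 251/48:
  π = (48/251, 168/251, 35/251).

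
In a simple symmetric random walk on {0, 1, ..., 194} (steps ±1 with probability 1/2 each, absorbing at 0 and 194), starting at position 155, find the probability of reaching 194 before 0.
P(hit 194 before 0) = 155/194

Let u_k = P(hit 194 before 0 | start at k). Then u_0 = 0, u_194 = 1, and u_k = u_{k-1}/2 + u_{k+1}/2 for 1 ≤ k ≤ 193. This harmonic recurrence is solved by u_k = k/194, giving u_155 = 155/194.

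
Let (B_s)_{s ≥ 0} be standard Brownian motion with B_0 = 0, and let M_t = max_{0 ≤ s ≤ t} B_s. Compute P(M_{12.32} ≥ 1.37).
P(M_{12.32} ≥ 1.37) = 2·P(B_{12.32} ≥ 1.37) = 2(1 − Φ(1.37/√12.32)) ≈ 0.6963

By the reflection principle for Brownian motion, P(M_t ≥ a) = 2 · P(B_t ≥ a) for a ≥ 0. Since B_t ~ N(0, t), P(B_t ≥ 1.37) = 1 − Φ(1.37/√t) = 1 − Φ(1.37/√12.32) = 1 − Φ(0.3903). So
  P(M_{12.32} ≥ 1.37) = 2(1 − Φ(0.3903)) ≈ 0.6963.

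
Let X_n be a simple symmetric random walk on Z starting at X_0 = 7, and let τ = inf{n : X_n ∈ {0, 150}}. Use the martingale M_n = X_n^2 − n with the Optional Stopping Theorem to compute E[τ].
E[τ] = 1001

M_n = X_n^2 − n is a martingale (since E[X_{n+1}^2 | F_n] = X_n^2 + 1). By OST (τ has finite mean in a bounded region), E[M_τ] = E[M_0] = X_0^2 − 0 = 7^2 = 49. Also E[M_τ] = E[X_τ^2] − E[τ]. The walk exits at 0 or 150, with P(hit 150 first) = 7/150, so E[X_τ^2] = 150^2 · 7/150 + 0 = 1050. Thus E[τ] = E[X_τ^2] − E[M_τ] = 1050 − 49 = 1001 = 7(150 − 7) = 1001.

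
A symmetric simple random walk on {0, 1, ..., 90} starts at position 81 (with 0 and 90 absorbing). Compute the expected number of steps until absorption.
E[τ | X_0 = 81] = 729

Let v_k = E[τ | X_0 = k]. Boundary: v_0 = v_90 = 0. Recurrence: v_k = 1 + (v_{k-1} + v_{k+1})/2 for 1 ≤ k ≤ 89. The particular solution to v_k − (v_{k-1} + v_{k+1})/2 = 1 is v_k = −k^2. Adding homogeneous solution A + B k and matching boundaries gives v_k = k (90 − k). Substituting k = 81: v_81 = 81 · 9 = 729.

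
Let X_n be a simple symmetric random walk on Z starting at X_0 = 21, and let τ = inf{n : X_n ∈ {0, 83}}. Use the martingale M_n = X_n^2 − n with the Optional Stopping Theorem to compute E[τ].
E[τ] = 1302

M_n = X_n^2 − n is a martingale (since E[X_{n+1}^2 | F_n] = X_n^2 + 1). By OST (τ has finite mean in a bounded region), E[M_τ] = E[M_0] = X_0^2 − 0 = 21^2 = 441. Also E[M_τ] = E[X_τ^2] − E[τ]. The walk exits at 0 or 83, with P(hit 83 first) = 21/83, so E[X_τ^2] = 83^2 · 21/83 + 0 = 1743. Thus E[τ] = E[X_τ^2] − E[M_τ] = 1743 − 441 = 1302 = 21(83 − 21) = 1302.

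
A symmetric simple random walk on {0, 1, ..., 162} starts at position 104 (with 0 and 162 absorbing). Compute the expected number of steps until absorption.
E[τ | X_0 = 104] = 6032

Let v_k = E[τ | X_0 = k]. Boundary: v_0 = v_162 = 0. Recurrence: v_k = 1 + (v_{k-1} + v_{k+1})/2 for 1 ≤ k ≤ 161. The particular solution to v_k − (v_{k-1} + v_{k+1})/2 = 1 is v_k = −k^2. Adding homogeneous solution A + B k and matching boundaries gives v_k = k (162 − k). Substituting k = 104: v_104 = 104 · 58 = 6032.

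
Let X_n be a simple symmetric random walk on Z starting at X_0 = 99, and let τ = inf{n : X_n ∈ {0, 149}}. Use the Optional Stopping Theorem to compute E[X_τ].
E[X_τ] = 99

X_n is a martingale and τ is a bounded-mean stopping time (indeed τ is finite a.s. with bounded expectation since the walk is in a bounded region). By the OST, E[X_τ] = E[X_0] = 99. Equivalently: E[X_τ] = 149 · P(hit 149 first) + 0 · P(hit 0 first) = 149 · (99/149) = 99.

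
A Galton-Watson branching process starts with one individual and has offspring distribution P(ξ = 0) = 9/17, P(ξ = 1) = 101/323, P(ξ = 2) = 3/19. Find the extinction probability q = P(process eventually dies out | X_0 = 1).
q = 1

Mean offspring μ = 0·9/17 + 1·101/323 + 2·3/19 = 203/323 ≤ 1. For μ ≤ 1 with offspring not concentrated at 1, the Galton-Watson process goes extinct almost surely, so q = 1.
(Algebraic check: The pgf is f(s) = 9/17 + 101/323·s + 3/19·s². The extinction probability q is the smallest fixed point of f in [0, 1]. Setting s = f(s):
  3/19·s² + (101/323 − 1)·s + 9/17 = 0
  3/19·s² − (9/17 + 3/19)·s + 9/17 = 0
which factors as (s − 1)·(3/19·s − 9/17) = 0, giving roots s = 1 and s = (9/17)/(3/19) = 57/17. Since 57/17 ≥ 1, the smallest root in [0, 1] is s = 1.)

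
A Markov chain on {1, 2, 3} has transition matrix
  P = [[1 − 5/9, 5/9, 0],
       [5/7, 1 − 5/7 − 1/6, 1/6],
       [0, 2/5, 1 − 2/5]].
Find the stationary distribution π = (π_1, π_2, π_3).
π = (108/227, 84/227, 35/227)

This is a birth-death chain on three states, which satisfies detailed balance: π_1 · P_{12} = π_2 · P_{21} and π_2 · P_{23} = π_3 · P_{32}.
From π_1 · 5/9 = π_2 · 5/7: π_2/π_1 = (5/9)/(5/7) = 7/9.
From π_2 · 1/6 = π_3 · 2/5: π_3/π_2 = (1/6)/(2/5) = 5/12.
Take π_1 proportional to 1; then unnormalized π = (1, 7/9, 35/108). Normalize by dividing by the sum 227/108:
  π = (108/227, 84/227, 35/227).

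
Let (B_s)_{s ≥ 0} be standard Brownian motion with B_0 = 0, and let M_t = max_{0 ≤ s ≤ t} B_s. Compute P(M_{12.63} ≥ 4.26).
P(M_{12.63} ≥ 4.26) = 2·P(B_{12.63} ≥ 4.26) = 2(1 − Φ(4.26/√12.63)) ≈ 0.2306

By the reflection principle for Brownian motion, P(M_t ≥ a) = 2 · P(B_t ≥ a) for a ≥ 0. Since B_t ~ N(0, t), P(B_t ≥ 4.26) = 1 − Φ(4.26/√t) = 1 − Φ(4.26/√12.63) = 1 − Φ(1.1987). So
  P(M_{12.63} ≥ 4.26) = 2(1 − Φ(1.1987)) ≈ 0.2306.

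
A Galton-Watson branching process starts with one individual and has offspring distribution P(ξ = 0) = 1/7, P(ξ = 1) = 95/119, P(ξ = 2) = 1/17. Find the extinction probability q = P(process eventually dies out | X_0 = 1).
q = 1

Mean offspring μ = 0·1/7 + 1·95/119 + 2·1/17 = 109/119 ≤ 1. For μ ≤ 1 with offspring not concentrated at 1, the Galton-Watson process goes extinct almost surely, so q = 1.
(Algebraic check: The pgf is f(s) = 1/7 + 95/119·s + 1/17·s². The extinction probability q is the smallest fixed point of f in [0, 1]. Setting s = f(s):
  1/17·s² + (95/119 − 1)·s + 1/7 = 0
  1/17·s² − (1/7 + 1/17)·s + 1/7 = 0
which factors as (s − 1)·(1/17·s − 1/7) = 0, giving roots s = 1 and s = (1/7)/(1/17) = 17/7. Since 17/7 ≥ 1, the smallest root in [0, 1] is s = 1.)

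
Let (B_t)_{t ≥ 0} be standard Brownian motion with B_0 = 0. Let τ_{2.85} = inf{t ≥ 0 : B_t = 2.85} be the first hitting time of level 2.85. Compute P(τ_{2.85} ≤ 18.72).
P(τ_{2.85} ≤ 18.72) = 2(1 − Φ(2.85/√18.72)) = 2(1 − Φ(0.6587)) ≈ 0.5101

By the reflection principle for standard BM, P(τ_b ≤ t) = 2 · P(B_t ≥ b). Since B_t ~ N(0, t), P(B_t ≥ 2.85) = 1 − Φ(2.85/√t) = 1 − Φ(2.85/√18.72) = 1 − Φ(0.6587) ≈ 0.25504. Doubling: P(τ_{2.85} ≤ 18.72) ≈ 2 · 0.25504 = 0.51008 ≈ 0.5101.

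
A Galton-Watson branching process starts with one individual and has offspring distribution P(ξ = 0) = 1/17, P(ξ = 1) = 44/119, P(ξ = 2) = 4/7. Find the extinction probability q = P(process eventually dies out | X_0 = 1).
q = 7/68

The pgf is f(s) = 1/17 + 44/119·s + 4/7·s². The extinction probability q is the smallest fixed point of f in [0, 1]. Setting s = f(s):
  4/7·s² + (44/119 − 1)·s + 1/17 = 0
  4/7·s² − (1/17 + 4/7)·s + 1/17 = 0
which factors as (s − 1)·(4/7·s − 1/17) = 0, giving roots s = 1 and s = (1/17)/(4/7) = 7/68.
Mean offspring μ = 44/119 + 2·4/7 = 180/119 > 1 (supercritical), so q < 1. The extinction probability is the smaller root: q = (1/17)/(4/7) = 7/68.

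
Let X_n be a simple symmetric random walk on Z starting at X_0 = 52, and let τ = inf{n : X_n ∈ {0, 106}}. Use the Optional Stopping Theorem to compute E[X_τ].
E[X_τ] = 52

X_n is a martingale and τ is a bounded-mean stopping time (indeed τ is finite a.s. with bounded expectation since the walk is in a bounded region). By the OST, E[X_τ] = E[X_0] = 52. Equivalently: E[X_τ] = 106 · P(hit 106 first) + 0 · P(hit 0 first) = 106 · (52/106) = 52.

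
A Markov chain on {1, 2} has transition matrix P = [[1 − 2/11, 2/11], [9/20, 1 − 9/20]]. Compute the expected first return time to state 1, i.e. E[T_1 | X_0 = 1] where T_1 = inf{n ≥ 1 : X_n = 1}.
E[T_1 | X_0 = 1] = 1/π_1 = 139/99

For an irreducible recurrent Markov chain with stationary distribution π, E[T_i | X_0 = i] = 1/π_i (Kac's formula). Here π_1 = (9/20)/(2/11 + 9/20) = (9/20)/(139/220) = 99/139, so E[T_1 | X_0 = 1] = 1/π_1 = (2/11 + 9/20)/(9/20) = (139/220)/(9/20) = 139/99.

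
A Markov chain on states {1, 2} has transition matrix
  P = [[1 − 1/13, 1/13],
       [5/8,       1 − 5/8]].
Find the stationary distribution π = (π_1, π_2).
π_1 = 65/73, π_2 = 8/73

Solve πP = π with π_1 + π_2 = 1. From πP = π: π_1 · (1 − 1/13) + π_2 · 5/8 = π_1 ⇒ π_2 · 5/8 = π_1 · 1/13 ⇒ π_2/π_1 = (1/13)/(5/8) = 8/65. Together with π_1 + π_2 = 1:
  π_1 = (5/8)/(1/13 + 5/8) = (5/8)/(73/104) = 65/73,
  π_2 = (1/13)/(1/13 + 5/8) = (1/13)/(73/104) = 8/73.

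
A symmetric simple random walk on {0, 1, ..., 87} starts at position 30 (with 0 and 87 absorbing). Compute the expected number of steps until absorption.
E[τ | X_0 = 30] = 1710

Let v_k = E[τ | X_0 = k]. Boundary: v_0 = v_87 = 0. Recurrence: v_k = 1 + (v_{k-1} + v_{k+1})/2 for 1 ≤ k ≤ 86. The particular solution to v_k − (v_{k-1} + v_{k+1})/2 = 1 is v_k = −k^2. Adding homogeneous solution A + B k and matching boundaries gives v_k = k (87 − k). Substituting k = 30: v_30 = 30 · 57 = 1710.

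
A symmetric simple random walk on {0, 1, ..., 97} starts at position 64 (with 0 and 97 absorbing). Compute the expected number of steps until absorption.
E[τ | X_0 = 64] = 2112

Let v_k = E[τ | X_0 = k]. Boundary: v_0 = v_97 = 0. Recurrence: v_k = 1 + (v_{k-1} + v_{k+1})/2 for 1 ≤ k ≤ 96. The particular solution to v_k − (v_{k-1} + v_{k+1})/2 = 1 is v_k = −k^2. Adding homogeneous solution A + B k and matching boundaries gives v_k = k (97 − k). Substituting k = 64: v_64 = 64 · 33 = 2112.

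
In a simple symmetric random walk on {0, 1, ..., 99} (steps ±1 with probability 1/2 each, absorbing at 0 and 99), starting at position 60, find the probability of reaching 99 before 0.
P(hit 99 before 0) = 60/99 = 20/33

Let u_k = P(hit 99 before 0 | start at k). Then u_0 = 0, u_99 = 1, and u_k = u_{k-1}/2 + u_{k+1}/2 for 1 ≤ k ≤ 98. This harmonic recurrence is solved by u_k = k/99, giving u_60 = 60/99 = 20/33.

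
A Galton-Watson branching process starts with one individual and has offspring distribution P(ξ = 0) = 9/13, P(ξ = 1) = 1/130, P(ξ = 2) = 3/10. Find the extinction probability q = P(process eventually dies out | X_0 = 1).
q = 1

Mean offspring μ = 0·9/13 + 1·1/130 + 2·3/10 = 79/130 ≤ 1. For μ ≤ 1 with offspring not concentrated at 1, the Galton-Watson process goes extinct almost surely, so q = 1.
(Algebraic check: The pgf is f(s) = 9/13 + 1/130·s + 3/10·s². The extinction probability q is the smallest fixed point of f in [0, 1]. Setting s = f(s):
  3/10·s² + (1/130 − 1)·s + 9/13 = 0
  3/10·s² − (9/13 + 3/10)·s + 9/13 = 0
which factors as (s − 1)·(3/10·s − 9/13) = 0, giving roots s = 1 and s = (9/13)/(3/10) = 30/13. Since 30/13 ≥ 1, the smallest root in [0, 1] is s = 1.)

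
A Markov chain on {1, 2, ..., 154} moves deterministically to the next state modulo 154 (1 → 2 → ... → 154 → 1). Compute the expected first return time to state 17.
E[T_17 | X_0 = 17] = 154

The chain cycles deterministically, so starting at state 17 it returns in exactly 154 steps. Equivalently, the stationary distribution is uniform π_j = 1/154 for every state j, so by Kac's formula E[T_17] = 1/π_17 = 154.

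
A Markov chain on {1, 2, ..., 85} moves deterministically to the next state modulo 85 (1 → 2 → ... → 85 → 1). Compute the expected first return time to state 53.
E[T_53 | X_0 = 53] = 85

The chain cycles deterministically, so starting at state 53 it returns in exactly 85 steps. Equivalently, the stationary distribution is uniform π_j = 1/85 for every state j, so by Kac's formula E[T_53] = 1/π_53 = 85.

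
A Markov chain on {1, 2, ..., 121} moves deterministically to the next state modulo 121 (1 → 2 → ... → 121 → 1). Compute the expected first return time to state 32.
E[T_32 | X_0 = 32] = 121

The chain cycles deterministically, so starting at state 32 it returns in exactly 121 steps. Equivalently, the stationary distribution is uniform π_j = 1/121 for every state j, so by Kac's formula E[T_32] = 1/π_32 = 121.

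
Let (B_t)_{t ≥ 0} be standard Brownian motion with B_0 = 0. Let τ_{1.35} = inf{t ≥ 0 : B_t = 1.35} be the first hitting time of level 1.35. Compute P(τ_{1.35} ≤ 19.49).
P(τ_{1.35} ≤ 19.49) = 2(1 − Φ(1.35/√19.49)) = 2(1 − Φ(0.3058)) ≈ 0.7598

By the reflection principle for standard BM, P(τ_b ≤ t) = 2 · P(B_t ≥ b). Since B_t ~ N(0, t), P(B_t ≥ 1.35) = 1 − Φ(1.35/√t) = 1 − Φ(1.35/√19.49) = 1 − Φ(0.3058) ≈ 0.37988. Doubling: P(τ_{1.35} ≤ 19.49) ≈ 2 · 0.37988 = 0.75976 ≈ 0.7598.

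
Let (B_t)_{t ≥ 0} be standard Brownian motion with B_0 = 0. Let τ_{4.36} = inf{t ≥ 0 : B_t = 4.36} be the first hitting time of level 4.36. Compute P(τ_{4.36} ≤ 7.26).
P(τ_{4.36} ≤ 7.26) = 2(1 − Φ(4.36/√7.26)) = 2(1 − Φ(1.6181)) ≈ 0.1056

By the reflection principle for standard BM, P(τ_b ≤ t) = 2 · P(B_t ≥ b). Since B_t ~ N(0, t), P(B_t ≥ 4.36) = 1 − Φ(4.36/√t) = 1 − Φ(4.36/√7.26) = 1 − Φ(1.6181) ≈ 0.05282. Doubling: P(τ_{4.36} ≤ 7.26) ≈ 2 · 0.05282 = 0.10564 ≈ 0.1056.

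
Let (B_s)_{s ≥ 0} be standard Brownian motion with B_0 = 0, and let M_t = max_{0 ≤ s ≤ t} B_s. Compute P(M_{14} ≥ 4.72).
P(M_{14} ≥ 4.72) = 2·P(B_{14} ≥ 4.72) = 2(1 − Φ(4.72/√14)) ≈ 0.2071

By the reflection principle for Brownian motion, P(M_t ≥ a) = 2 · P(B_t ≥ a) for a ≥ 0. Since B_t ~ N(0, t), P(B_t ≥ 4.72) = 1 − Φ(4.72/√t) = 1 − Φ(4.72/√14) = 1 − Φ(1.2615). So
  P(M_{14} ≥ 4.72) = 2(1 − Φ(1.2615)) ≈ 0.2071.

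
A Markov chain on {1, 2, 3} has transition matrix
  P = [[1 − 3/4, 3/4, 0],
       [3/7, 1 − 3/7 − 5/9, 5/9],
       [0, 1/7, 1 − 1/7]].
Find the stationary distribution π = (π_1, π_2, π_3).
π = (9/86, 63/344, 245/344)

This is a birth-death chain on three states, which satisfies detailed balance: π_1 · P_{12} = π_2 · P_{21} and π_2 · P_{23} = π_3 · P_{32}.
From π_1 · 3/4 = π_2 · 3/7: π_2/π_1 = (3/4)/(3/7) = 7/4.
From π_2 · 5/9 = π_3 · 1/7: π_3/π_2 = (5/9)/(1/7) = 35/9.
Take π_1 proportional to 1; then unnormalized π = (1, 7/4, 245/36). Normalize by dividing by the sum 86/9:
  π = (9/86, 63/344, 245/344).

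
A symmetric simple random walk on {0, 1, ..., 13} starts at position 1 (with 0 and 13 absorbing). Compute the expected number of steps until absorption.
E[τ | X_0 = 1] = 12

Let v_k = E[τ | X_0 = k]. Boundary: v_0 = v_13 = 0. Recurrence: v_k = 1 + (v_{k-1} + v_{k+1})/2 for 1 ≤ k ≤ 12. The particular solution to v_k − (v_{k-1} + v_{k+1})/2 = 1 is v_k = −k^2. Adding homogeneous solution A + B k and matching boundaries gives v_k = k (13 − k). Substituting k = 1: v_1 = 1 · 12 = 12.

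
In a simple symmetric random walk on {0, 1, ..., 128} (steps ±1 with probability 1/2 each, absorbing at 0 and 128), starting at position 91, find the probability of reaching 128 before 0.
P(hit 128 before 0) = 91/128

Let u_k = P(hit 128 before 0 | start at k). Then u_0 = 0, u_128 = 1, and u_k = u_{k-1}/2 + u_{k+1}/2 for 1 ≤ k ≤ 127. This harmonic recurrence is solved by u_k = k/128, giving u_91 = 91/128.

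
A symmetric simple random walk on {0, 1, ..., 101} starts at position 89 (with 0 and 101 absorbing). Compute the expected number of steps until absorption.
E[τ | X_0 = 89] = 1068

Let v_k = E[τ | X_0 = k]. Boundary: v_0 = v_101 = 0. Recurrence: v_k = 1 + (v_{k-1} + v_{k+1})/2 for 1 ≤ k ≤ 100. The particular solution to v_k − (v_{k-1} + v_{k+1})/2 = 1 is v_k = −k^2. Adding homogeneous solution A + B k and matching boundaries gives v_k = k (101 − k). Substituting k = 89: v_89 = 89 · 12 = 1068.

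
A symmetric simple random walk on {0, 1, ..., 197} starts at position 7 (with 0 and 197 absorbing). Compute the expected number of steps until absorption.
E[τ | X_0 = 7] = 1330

Let v_k = E[τ | X_0 = k]. Boundary: v_0 = v_197 = 0. Recurrence: v_k = 1 + (v_{k-1} + v_{k+1})/2 for 1 ≤ k ≤ 196. The particular solution to v_k − (v_{k-1} + v_{k+1})/2 = 1 is v_k = −k^2. Adding homogeneous solution A + B k and matching boundaries gives v_k = k (197 − k). Substituting k = 7: v_7 = 7 · 190 = 1330.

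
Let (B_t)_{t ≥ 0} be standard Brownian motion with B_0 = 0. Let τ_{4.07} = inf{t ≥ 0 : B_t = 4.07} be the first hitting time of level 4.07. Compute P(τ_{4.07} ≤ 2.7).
P(τ_{4.07} ≤ 2.7) = 2(1 − Φ(4.07/√2.7)) = 2(1 − Φ(2.4769)) ≈ 0.0133

By the reflection principle for standard BM, P(τ_b ≤ t) = 2 · P(B_t ≥ b). Since B_t ~ N(0, t), P(B_t ≥ 4.07) = 1 − Φ(4.07/√t) = 1 − Φ(4.07/√2.7) = 1 − Φ(2.4769) ≈ 0.00663. Doubling: P(τ_{4.07} ≤ 2.7) ≈ 2 · 0.00663 = 0.01326 ≈ 0.0133.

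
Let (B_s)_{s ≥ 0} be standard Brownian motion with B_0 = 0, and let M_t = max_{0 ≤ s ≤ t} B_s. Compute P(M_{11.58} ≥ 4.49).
P(M_{11.58} ≥ 4.49) = 2·P(B_{11.58} ≥ 4.49) = 2(1 − Φ(4.49/√11.58)) ≈ 0.1870

By the reflection principle for Brownian motion, P(M_t ≥ a) = 2 · P(B_t ≥ a) for a ≥ 0. Since B_t ~ N(0, t), P(B_t ≥ 4.49) = 1 − Φ(4.49/√t) = 1 − Φ(4.49/√11.58) = 1 − Φ(1.3194). So
  P(M_{11.58} ≥ 4.49) = 2(1 − Φ(1.3194)) ≈ 0.1870.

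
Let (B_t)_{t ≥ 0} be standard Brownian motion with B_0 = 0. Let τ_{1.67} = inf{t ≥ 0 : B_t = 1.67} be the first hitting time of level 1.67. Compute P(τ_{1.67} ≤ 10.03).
P(τ_{1.67} ≤ 10.03) = 2(1 − Φ(1.67/√10.03)) = 2(1 − Φ(0.5273)) ≈ 0.5980

By the reflection principle for standard BM, P(τ_b ≤ t) = 2 · P(B_t ≥ b). Since B_t ~ N(0, t), P(B_t ≥ 1.67) = 1 − Φ(1.67/√t) = 1 − Φ(1.67/√10.03) = 1 − Φ(0.5273) ≈ 0.29899. Doubling: P(τ_{1.67} ≤ 10.03) ≈ 2 · 0.29899 = 0.59798 ≈ 0.5980.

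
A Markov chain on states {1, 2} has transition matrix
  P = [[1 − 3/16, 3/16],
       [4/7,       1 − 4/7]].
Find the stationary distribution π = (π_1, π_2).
π_1 = 64/85, π_2 = 21/85

Solve πP = π with π_1 + π_2 = 1. From πP = π: π_1 · (1 − 3/16) + π_2 · 4/7 = π_1 ⇒ π_2 · 4/7 = π_1 · 3/16 ⇒ π_2/π_1 = (3/16)/(4/7) = 21/64. Together with π_1 + π_2 = 1:
  π_1 = (4/7)/(3/16 + 4/7) = (4/7)/(85/112) = 64/85,
  π_2 = (3/16)/(3/16 + 4/7) = (3/16)/(85/112) = 21/85.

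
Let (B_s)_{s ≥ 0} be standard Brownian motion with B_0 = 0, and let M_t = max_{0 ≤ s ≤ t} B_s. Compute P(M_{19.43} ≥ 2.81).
P(M_{19.43} ≥ 2.81) = 2·P(B_{19.43} ≥ 2.81) = 2(1 − Φ(2.81/√19.43)) ≈ 0.5238

By the reflection principle for Brownian motion, P(M_t ≥ a) = 2 · P(B_t ≥ a) for a ≥ 0. Since B_t ~ N(0, t), P(B_t ≥ 2.81) = 1 − Φ(2.81/√t) = 1 − Φ(2.81/√19.43) = 1 − Φ(0.6375). So
  P(M_{19.43} ≥ 2.81) = 2(1 − Φ(0.6375)) ≈ 0.5238.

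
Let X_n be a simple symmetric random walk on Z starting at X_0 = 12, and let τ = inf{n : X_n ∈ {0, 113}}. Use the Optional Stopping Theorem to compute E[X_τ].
E[X_τ] = 12

X_n is a martingale and τ is a bounded-mean stopping time (indeed τ is finite a.s. with bounded expectation since the walk is in a bounded region). By the OST, E[X_τ] = E[X_0] = 12. Equivalently: E[X_τ] = 113 · P(hit 113 first) + 0 · P(hit 0 first) = 113 · (12/113) = 12.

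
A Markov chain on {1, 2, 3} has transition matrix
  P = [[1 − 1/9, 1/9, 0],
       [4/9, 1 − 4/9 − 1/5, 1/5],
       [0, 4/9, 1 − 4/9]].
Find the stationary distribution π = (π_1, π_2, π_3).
π = (80/109, 20/109, 9/109)

This is a birth-death chain on three states, which satisfies detailed balance: π_1 · P_{12} = π_2 · P_{21} and π_2 · P_{23} = π_3 · P_{32}.
From π_1 · 1/9 = π_2 · 4/9: π_2/π_1 = (1/9)/(4/9) = 1/4.
From π_2 · 1/5 = π_3 · 4/9: π_3/π_2 = (1/5)/(4/9) = 9/20.
Take π_1 proportional to 1; then unnormalized π = (1, 1/4, 9/80). Normalize by dividing by the sum 109/80:
  π = (80/109, 20/109, 9/109).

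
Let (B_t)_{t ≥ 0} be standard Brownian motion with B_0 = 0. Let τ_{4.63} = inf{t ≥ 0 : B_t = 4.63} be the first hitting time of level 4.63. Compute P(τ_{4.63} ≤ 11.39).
P(τ_{4.63} ≤ 11.39) = 2(1 − Φ(4.63/√11.39)) = 2(1 − Φ(1.3719)) ≈ 0.1701

By the reflection principle for standard BM, P(τ_b ≤ t) = 2 · P(B_t ≥ b). Since B_t ~ N(0, t), P(B_t ≥ 4.63) = 1 − Φ(4.63/√t) = 1 − Φ(4.63/√11.39) = 1 − Φ(1.3719) ≈ 0.08505. Doubling: P(τ_{4.63} ≤ 11.39) ≈ 2 · 0.08505 = 0.17010 ≈ 0.1701.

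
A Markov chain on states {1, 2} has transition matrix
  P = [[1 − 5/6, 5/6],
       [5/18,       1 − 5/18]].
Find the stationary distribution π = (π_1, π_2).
π_1 = 1/4, π_2 = 3/4

Solve πP = π with π_1 + π_2 = 1. From πP = π: π_1 · (1 − 5/6) + π_2 · 5/18 = π_1 ⇒ π_2 · 5/18 = π_1 · 5/6 ⇒ π_2/π_1 = (5/6)/(5/18) = 3. Together with π_1 + π_2 = 1:
  π_1 = (5/18)/(5/6 + 5/18) = (5/18)/(10/9) = 1/4,
  π_2 = (5/6)/(5/6 + 5/18) = (5/6)/(10/9) = 3/4.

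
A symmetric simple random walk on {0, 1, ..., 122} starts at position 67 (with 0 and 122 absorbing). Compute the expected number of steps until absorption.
E[τ | X_0 = 67] = 3685

Let v_k = E[τ | X_0 = k]. Boundary: v_0 = v_122 = 0. Recurrence: v_k = 1 + (v_{k-1} + v_{k+1})/2 for 1 ≤ k ≤ 121. The particular solution to v_k − (v_{k-1} + v_{k+1})/2 = 1 is v_k = −k^2. Adding homogeneous solution A + B k and matching boundaries gives v_k = k (122 − k). Substituting k = 67: v_67 = 67 · 55 = 3685.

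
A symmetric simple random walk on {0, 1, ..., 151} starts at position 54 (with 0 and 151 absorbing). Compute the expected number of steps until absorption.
E[τ | X_0 = 54] = 5238

Let v_k = E[τ | X_0 = k]. Boundary: v_0 = v_151 = 0. Recurrence: v_k = 1 + (v_{k-1} + v_{k+1})/2 for 1 ≤ k ≤ 150. The particular solution to v_k − (v_{k-1} + v_{k+1})/2 = 1 is v_k = −k^2. Adding homogeneous solution A + B k and matching boundaries gives v_k = k (151 − k). Substituting k = 54: v_54 = 54 · 97 = 5238.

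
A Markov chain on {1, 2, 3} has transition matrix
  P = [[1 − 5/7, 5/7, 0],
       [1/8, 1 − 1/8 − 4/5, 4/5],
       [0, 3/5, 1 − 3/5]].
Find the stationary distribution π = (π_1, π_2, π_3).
π = (3/43, 120/301, 160/301)

This is a birth-death chain on three states, which satisfies detailed balance: π_1 · P_{12} = π_2 · P_{21} and π_2 · P_{23} = π_3 · P_{32}.
From π_1 · 5/7 = π_2 · 1/8: π_2/π_1 = (5/7)/(1/8) = 40/7.
From π_2 · 4/5 = π_3 · 3/5: π_3/π_2 = (4/5)/(3/5) = 4/3.
Take π_1 proportional to 1; then unnormalized π = (1, 40/7, 160/21). Normalize by dividing by the sum 43/3:
  π = (3/43, 120/301, 160/301).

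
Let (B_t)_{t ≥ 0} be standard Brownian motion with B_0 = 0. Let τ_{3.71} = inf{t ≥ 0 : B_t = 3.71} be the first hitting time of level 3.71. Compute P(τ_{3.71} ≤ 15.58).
P(τ_{3.71} ≤ 15.58) = 2(1 − Φ(3.71/√15.58)) = 2(1 − Φ(0.9399)) ≈ 0.3473

By the reflection principle for standard BM, P(τ_b ≤ t) = 2 · P(B_t ≥ b). Since B_t ~ N(0, t), P(B_t ≥ 3.71) = 1 − Φ(3.71/√t) = 1 − Φ(3.71/√15.58) = 1 − Φ(0.9399) ≈ 0.17363. Doubling: P(τ_{3.71} ≤ 15.58) ≈ 2 · 0.17363 = 0.34726 ≈ 0.3473.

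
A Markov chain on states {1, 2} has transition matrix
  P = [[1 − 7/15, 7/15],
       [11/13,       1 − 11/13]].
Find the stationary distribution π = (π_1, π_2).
π_1 = 165/256, π_2 = 91/256

Solve πP = π with π_1 + π_2 = 1. From πP = π: π_1 · (1 − 7/15) + π_2 · 11/13 = π_1 ⇒ π_2 · 11/13 = π_1 · 7/15 ⇒ π_2/π_1 = (7/15)/(11/13) = 91/165. Together with π_1 + π_2 = 1:
  π_1 = (11/13)/(7/15 + 11/13) = (11/13)/(256/195) = 165/256,
  π_2 = (7/15)/(7/15 + 11/13) = (7/15)/(256/195) = 91/256.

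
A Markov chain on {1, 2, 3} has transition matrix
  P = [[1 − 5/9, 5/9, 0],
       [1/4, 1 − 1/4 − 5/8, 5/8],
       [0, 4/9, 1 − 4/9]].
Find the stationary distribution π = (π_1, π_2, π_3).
π = (72/457, 160/457, 225/457)

This is a birth-death chain on three states, which satisfies detailed balance: π_1 · P_{12} = π_2 · P_{21} and π_2 · P_{23} = π_3 · P_{32}.
From π_1 · 5/9 = π_2 · 1/4: π_2/π_1 = (5/9)/(1/4) = 20/9.
From π_2 · 5/8 = π_3 · 4/9: π_3/π_2 = (5/8)/(4/9) = 45/32.
Take π_1 proportional to 1; then unnormalized π = (1, 20/9, 25/8). Normalize by dividing by the sum 457/72:
  π = (72/457, 160/457, 225/457).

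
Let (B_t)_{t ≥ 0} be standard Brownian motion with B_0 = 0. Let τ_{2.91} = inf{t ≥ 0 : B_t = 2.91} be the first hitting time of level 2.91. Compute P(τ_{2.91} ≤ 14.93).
P(τ_{2.91} ≤ 14.93) = 2(1 − Φ(2.91/√14.93)) = 2(1 − Φ(0.7531)) ≈ 0.4514

By the reflection principle for standard BM, P(τ_b ≤ t) = 2 · P(B_t ≥ b). Since B_t ~ N(0, t), P(B_t ≥ 2.91) = 1 − Φ(2.91/√t) = 1 − Φ(2.91/√14.93) = 1 − Φ(0.7531) ≈ 0.22569. Doubling: P(τ_{2.91} ≤ 14.93) ≈ 2 · 0.22569 = 0.45138 ≈ 0.4514.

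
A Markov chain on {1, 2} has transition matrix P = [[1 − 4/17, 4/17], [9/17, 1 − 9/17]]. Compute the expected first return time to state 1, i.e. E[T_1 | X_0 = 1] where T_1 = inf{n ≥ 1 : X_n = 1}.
E[T_1 | X_0 = 1] = 1/π_1 = 13/9

For an irreducible recurrent Markov chain with stationary distribution π, E[T_i | X_0 = i] = 1/π_i (Kac's formula). Here π_1 = (9/17)/(4/17 + 9/17) = (9/17)/(13/17) = 9/13, so E[T_1 | X_0 = 1] = 1/π_1 = (4/17 + 9/17)/(9/17) = (13/17)/(9/17) = 13/9.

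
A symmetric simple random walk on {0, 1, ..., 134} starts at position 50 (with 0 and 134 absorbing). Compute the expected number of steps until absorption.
E[τ | X_0 = 50] = 4200

Let v_k = E[τ | X_0 = k]. Boundary: v_0 = v_134 = 0. Recurrence: v_k = 1 + (v_{k-1} + v_{k+1})/2 for 1 ≤ k ≤ 133. The particular solution to v_k − (v_{k-1} + v_{k+1})/2 = 1 is v_k = −k^2. Adding homogeneous solution A + B k and matching boundaries gives v_k = k (134 − k). Substituting k = 50: v_50 = 50 · 84 = 4200.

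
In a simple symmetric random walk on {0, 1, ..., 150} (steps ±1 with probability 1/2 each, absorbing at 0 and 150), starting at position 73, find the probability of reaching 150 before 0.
P(hit 150 before 0) = 73/150

Let u_k = P(hit 150 before 0 | start at k). Then u_0 = 0, u_150 = 1, and u_k = u_{k-1}/2 + u_{k+1}/2 for 1 ≤ k ≤ 149. This harmonic recurrence is solved by u_k = k/150, giving u_73 = 73/150.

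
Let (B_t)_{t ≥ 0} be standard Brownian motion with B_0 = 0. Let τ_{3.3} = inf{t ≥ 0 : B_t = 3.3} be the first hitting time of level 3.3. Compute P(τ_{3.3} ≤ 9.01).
P(τ_{3.3} ≤ 9.01) = 2(1 − Φ(3.3/√9.01)) = 2(1 − Φ(1.0994)) ≈ 0.2716

By the reflection principle for standard BM, P(τ_b ≤ t) = 2 · P(B_t ≥ b). Since B_t ~ N(0, t), P(B_t ≥ 3.3) = 1 − Φ(3.3/√t) = 1 − Φ(3.3/√9.01) = 1 − Φ(1.0994) ≈ 0.13580. Doubling: P(τ_{3.3} ≤ 9.01) ≈ 2 · 0.13580 = 0.27160 ≈ 0.2716.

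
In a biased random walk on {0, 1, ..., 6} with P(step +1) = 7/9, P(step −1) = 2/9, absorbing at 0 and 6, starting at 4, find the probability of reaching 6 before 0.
P(hit 6 before 0) = (1 − (2/7)^4) / (1 − (2/7)^6) = 2597/2613

Let u_k denote P(reach 6 before 0 | start at k). Boundary: u_0 = 0, u_6 = 1. Recurrence: u_k = 7/9·u_{k+1} + 2/9·u_{k-1} for 1 ≤ k ≤ 5. Try u_k = A + B·r^k with r = q/p = (2/9)/(7/9) = 2/7. Substitution satisfies the recurrence; boundary conditions give:
  u_k = (1 − r^k) / (1 − r^N) = (1 − (2/7)^4) / (1 − (2/7)^6) = 2597/2613.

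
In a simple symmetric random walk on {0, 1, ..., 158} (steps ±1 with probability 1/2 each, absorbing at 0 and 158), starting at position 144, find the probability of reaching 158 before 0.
P(hit 158 before 0) = 144/158 = 72/79

Let u_k = P(hit 158 before 0 | start at k). Then u_0 = 0, u_158 = 1, and u_k = u_{k-1}/2 + u_{k+1}/2 for 1 ≤ k ≤ 157. This harmonic recurrence is solved by u_k = k/158, giving u_144 = 144/158 = 72/79.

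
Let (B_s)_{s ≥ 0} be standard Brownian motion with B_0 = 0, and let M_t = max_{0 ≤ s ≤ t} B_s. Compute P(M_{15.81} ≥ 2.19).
P(M_{15.81} ≥ 2.19) = 2·P(B_{15.81} ≥ 2.19) = 2(1 − Φ(2.19/√15.81)) ≈ 0.5818

By the reflection principle for Brownian motion, P(M_t ≥ a) = 2 · P(B_t ≥ a) for a ≥ 0. Since B_t ~ N(0, t), P(B_t ≥ 2.19) = 1 − Φ(2.19/√t) = 1 − Φ(2.19/√15.81) = 1 − Φ(0.5508). So
  P(M_{15.81} ≥ 2.19) = 2(1 − Φ(0.5508)) ≈ 0.5818.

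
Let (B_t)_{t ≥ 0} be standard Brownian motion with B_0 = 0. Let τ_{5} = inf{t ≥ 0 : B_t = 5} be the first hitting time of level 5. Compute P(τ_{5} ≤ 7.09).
P(τ_{5} ≤ 7.09) = 2(1 − Φ(5/√7.09)) = 2(1 − Φ(1.8778)) ≈ 0.0604

By the reflection principle for standard BM, P(τ_b ≤ t) = 2 · P(B_t ≥ b). Since B_t ~ N(0, t), P(B_t ≥ 5) = 1 − Φ(5/√t) = 1 − Φ(5/√7.09) = 1 − Φ(1.8778) ≈ 0.03020. Doubling: P(τ_{5} ≤ 7.09) ≈ 2 · 0.03020 = 0.06040 ≈ 0.0604.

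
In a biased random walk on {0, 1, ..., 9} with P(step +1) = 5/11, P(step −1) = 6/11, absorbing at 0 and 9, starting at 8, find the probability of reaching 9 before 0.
P(hit 9 before 0) = (1 − (6/5)^8) / (1 − (6/5)^9) = 6444955/8124571

Let u_k denote P(reach 9 before 0 | start at k). Boundary: u_0 = 0, u_9 = 1. Recurrence: u_k = 5/11·u_{k+1} + 6/11·u_{k-1} for 1 ≤ k ≤ 8. Try u_k = A + B·r^k with r = q/p = (6/11)/(5/11) = 6/5. Substitution satisfies the recurrence; boundary conditions give:
  u_k = (1 − r^k) / (1 − r^N) = (1 − (6/5)^8) / (1 − (6/5)^9) = 6444955/8124571.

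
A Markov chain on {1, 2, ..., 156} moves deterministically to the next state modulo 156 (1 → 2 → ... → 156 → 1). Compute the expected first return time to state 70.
E[T_70 | X_0 = 70] = 156

The chain cycles deterministically, so starting at state 70 it returns in exactly 156 steps. Equivalently, the stationary distribution is uniform π_j = 1/156 for every state j, so by Kac's formula E[T_70] = 1/π_70 = 156.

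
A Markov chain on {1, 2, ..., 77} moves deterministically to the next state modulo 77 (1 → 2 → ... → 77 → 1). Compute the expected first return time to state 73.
E[T_73 | X_0 = 73] = 77

The chain cycles deterministically, so starting at state 73 it returns in exactly 77 steps. Equivalently, the stationary distribution is uniform π_j = 1/77 for every state j, so by Kac's formula E[T_73] = 1/π_73 = 77.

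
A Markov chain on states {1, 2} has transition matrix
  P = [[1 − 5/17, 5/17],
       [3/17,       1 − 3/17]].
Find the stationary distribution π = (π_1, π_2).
π_1 = 3/8, π_2 = 5/8

Solve πP = π with π_1 + π_2 = 1. From πP = π: π_1 · (1 − 5/17) + π_2 · 3/17 = π_1 ⇒ π_2 · 3/17 = π_1 · 5/17 ⇒ π_2/π_1 = (5/17)/(3/17) = 5/3. Together with π_1 + π_2 = 1:
  π_1 = (3/17)/(5/17 + 3/17) = (3/17)/(8/17) = 3/8,
  π_2 = (5/17)/(5/17 + 3/17) = (5/17)/(8/17) = 5/8.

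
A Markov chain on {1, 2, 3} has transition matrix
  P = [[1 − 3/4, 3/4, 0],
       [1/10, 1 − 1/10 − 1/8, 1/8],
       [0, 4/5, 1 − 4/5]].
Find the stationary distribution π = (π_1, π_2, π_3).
π = (64/619, 480/619, 75/619)

This is a birth-death chain on three states, which satisfies detailed balance: π_1 · P_{12} = π_2 · P_{21} and π_2 · P_{23} = π_3 · P_{32}.
From π_1 · 3/4 = π_2 · 1/10: π_2/π_1 = (3/4)/(1/10) = 15/2.
From π_2 · 1/8 = π_3 · 4/5: π_3/π_2 = (1/8)/(4/5) = 5/32.
Take π_1 proportional to 1; then unnormalized π = (1, 15/2, 75/64). Normalize by dividing by the sum 619/64:
  π = (64/619, 480/619, 75/619).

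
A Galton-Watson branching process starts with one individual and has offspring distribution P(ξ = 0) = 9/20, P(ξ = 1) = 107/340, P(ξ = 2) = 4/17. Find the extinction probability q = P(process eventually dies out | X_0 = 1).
q = 1

Mean offspring μ = 0·9/20 + 1·107/340 + 2·4/17 = 267/340 ≤ 1. For μ ≤ 1 with offspring not concentrated at 1, the Galton-Watson process goes extinct almost surely, so q = 1.
(Algebraic check: The pgf is f(s) = 9/20 + 107/340·s + 4/17·s². The extinction probability q is the smallest fixed point of f in [0, 1]. Setting s = f(s):
  4/17·s² + (107/340 − 1)·s + 9/20 = 0
  4/17·s² − (9/20 + 4/17)·s + 9/20 = 0
which factors as (s − 1)·(4/17·s − 9/20) = 0, giving roots s = 1 and s = (9/20)/(4/17) = 153/80. Since 153/80 ≥ 1, the smallest root in [0, 1] is s = 1.)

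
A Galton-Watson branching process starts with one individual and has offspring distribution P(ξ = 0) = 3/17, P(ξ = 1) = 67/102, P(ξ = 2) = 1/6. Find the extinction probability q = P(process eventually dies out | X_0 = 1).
q = 1

Mean offspring μ = 0·3/17 + 1·67/102 + 2·1/6 = 101/102 ≤ 1. For μ ≤ 1 with offspring not concentrated at 1, the Galton-Watson process goes extinct almost surely, so q = 1.
(Algebraic check: The pgf is f(s) = 3/17 + 67/102·s + 1/6·s². The extinction probability q is the smallest fixed point of f in [0, 1]. Setting s = f(s):
  1/6·s² + (67/102 − 1)·s + 3/17 = 0
  1/6·s² − (3/17 + 1/6)·s + 3/17 = 0
which factors as (s − 1)·(1/6·s − 3/17) = 0, giving roots s = 1 and s = (3/17)/(1/6) = 18/17. Since 18/17 ≥ 1, the smallest root in [0, 1] is s = 1.)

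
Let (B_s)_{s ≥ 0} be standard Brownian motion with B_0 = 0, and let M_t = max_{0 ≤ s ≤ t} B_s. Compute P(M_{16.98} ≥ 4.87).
P(M_{16.98} ≥ 4.87) = 2·P(B_{16.98} ≥ 4.87) = 2(1 − Φ(4.87/√16.98)) ≈ 0.2373

By the reflection principle for Brownian motion, P(M_t ≥ a) = 2 · P(B_t ≥ a) for a ≥ 0. Since B_t ~ N(0, t), P(B_t ≥ 4.87) = 1 − Φ(4.87/√t) = 1 − Φ(4.87/√16.98) = 1 − Φ(1.1818). So
  P(M_{16.98} ≥ 4.87) = 2(1 − Φ(1.1818)) ≈ 0.2373.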